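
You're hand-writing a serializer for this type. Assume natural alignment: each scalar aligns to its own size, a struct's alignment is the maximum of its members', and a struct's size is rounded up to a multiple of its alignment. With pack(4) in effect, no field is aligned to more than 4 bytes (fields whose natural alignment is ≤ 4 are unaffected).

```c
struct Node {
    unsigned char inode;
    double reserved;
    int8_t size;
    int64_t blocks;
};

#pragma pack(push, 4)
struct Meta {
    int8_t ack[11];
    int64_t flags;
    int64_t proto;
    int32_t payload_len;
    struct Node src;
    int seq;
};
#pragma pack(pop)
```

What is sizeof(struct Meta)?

Node: @0: inode [1B, align 1] → 1; +7 pad (align 8); @8: reserved [8B, align 8] → 16; @16: size [1B, align 1] → 17; +7 pad (align 8); @24: blocks [8B, align 8] → 32; size 32, align 8
@0: ack [11B, align 1] → 11
+1 pad (align 4)
@12: flags [8B, align 4] → 20
@20: proto [8B, align 4] → 28
@28: payload_len [4B, align 4] → 32
@32: src [32B, align 4] → 64
@64: seq [4B, align 4] → 68
size 68, align 4

68 bytes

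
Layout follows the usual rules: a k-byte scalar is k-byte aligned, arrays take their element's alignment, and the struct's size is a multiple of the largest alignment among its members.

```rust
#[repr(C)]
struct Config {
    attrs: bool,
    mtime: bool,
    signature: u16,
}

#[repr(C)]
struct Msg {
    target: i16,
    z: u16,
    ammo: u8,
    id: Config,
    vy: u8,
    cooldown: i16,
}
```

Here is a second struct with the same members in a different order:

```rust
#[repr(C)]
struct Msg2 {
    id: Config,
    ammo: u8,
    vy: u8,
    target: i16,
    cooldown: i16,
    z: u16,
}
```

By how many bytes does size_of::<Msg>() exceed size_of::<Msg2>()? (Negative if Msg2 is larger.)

2

Config: @0: attrs [1B, align 1] → 1; @1: mtime [1B, align 1] → 2; @2: signature [2B, align 2] → 4; size 4, align 2
@0: target [2B, align 2] → 2
@2: z [2B, align 2] → 4
@4: ammo [1B, align 1] → 5
+1 pad (align 2)
@6: id [4B, align 2] → 10
@10: vy [1B, align 1] → 11
+1 pad (align 2)
@12: cooldown [2B, align 2] → 14
size 14, align 2
— Msg2 —
@0: id [4B, align 2] → 4
@4: ammo [1B, align 1] → 5
@5: vy [1B, align 1] → 6
@6: target [2B, align 2] → 8
@8: cooldown [2B, align 2] → 10
@10: z [2B, align 2] → 12
size 12, align 2
14 − 12 = 2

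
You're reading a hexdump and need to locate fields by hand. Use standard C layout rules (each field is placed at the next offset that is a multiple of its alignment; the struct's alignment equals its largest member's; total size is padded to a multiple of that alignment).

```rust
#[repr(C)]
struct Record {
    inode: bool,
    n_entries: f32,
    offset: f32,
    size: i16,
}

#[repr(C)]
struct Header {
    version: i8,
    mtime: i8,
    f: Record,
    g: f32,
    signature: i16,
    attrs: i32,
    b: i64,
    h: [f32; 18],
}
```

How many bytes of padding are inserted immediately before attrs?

Record: inode at 0 (size 1, align 1) → ends 1; pad 3 to align 4 for n_entries; n_entries at 4 (size 4, align 4) → ends 8; offset at 8 (size 4, align 4) → ends 12; size at 12 (size 2, align 2) → ends 14; tail pad 2 to reach multiple of 4; total 16 bytes, alignment 4
version at 0 (size 1, align 1) → ends 1
mtime at 1 (size 1, align 1) → ends 2
pad 2 to align 4 for f
f at 4 (size 16, align 4) → ends 20
g at 20 (size 4, align 4) → ends 24
signature at 24 (size 2, align 2) → ends 26
pad 2 to align 4 for attrs
attrs at 28 (size 4, align 4) → ends 32

2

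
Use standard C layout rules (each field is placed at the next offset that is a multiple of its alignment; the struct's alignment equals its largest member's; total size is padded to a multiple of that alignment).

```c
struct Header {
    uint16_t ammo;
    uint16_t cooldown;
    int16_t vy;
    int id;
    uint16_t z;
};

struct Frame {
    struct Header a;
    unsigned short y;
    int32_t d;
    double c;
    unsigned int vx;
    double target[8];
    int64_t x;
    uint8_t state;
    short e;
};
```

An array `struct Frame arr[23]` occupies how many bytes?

Header: @0: ammo [2B, align 2] → 2; @2: cooldown [2B, align 2] → 4; @4: vy [2B, align 2] → 6; +2 pad (align 4); @8: id [4B, align 4] → 12; @12: z [2B, align 2] → 14; +2 tail pad (align 4); size 16, align 4
@0: a [16B, align 4] → 16
@16: y [2B, align 2] → 18
+2 pad (align 4)
@20: d [4B, align 4] → 24
@24: c [8B, align 8] → 32
@32: vx [4B, align 4] → 36
+4 pad (align 8)
@40: target [64B, align 8] → 104
@104: x [8B, align 8] → 112
@112: state [1B, align 1] → 113
+1 pad (align 2)
@114: e [2B, align 2] → 116
+4 tail pad (align 8)
size 120, align 8
array of 23: 23 × 120 = 2760

2760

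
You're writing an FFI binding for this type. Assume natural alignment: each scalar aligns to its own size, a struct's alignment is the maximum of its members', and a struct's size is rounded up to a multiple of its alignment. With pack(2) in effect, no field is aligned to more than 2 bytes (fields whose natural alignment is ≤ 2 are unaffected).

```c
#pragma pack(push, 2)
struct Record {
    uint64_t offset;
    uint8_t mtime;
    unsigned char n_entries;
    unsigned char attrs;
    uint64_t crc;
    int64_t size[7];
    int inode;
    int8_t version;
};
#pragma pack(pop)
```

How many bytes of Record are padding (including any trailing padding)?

offset at 0 (size 8, align 2) → ends 8
mtime at 8 (size 1, align 1) → ends 9
n_entries at 9 (size 1, align 1) → ends 10
attrs at 10 (size 1, align 1) → ends 11
pad 1 to align 2 for crc
crc at 12 (size 8, align 2) → ends 20
size at 20 (size 56, align 2) → ends 76
inode at 76 (size 4, align 2) → ends 80
version at 80 (size 1, align 1) → ends 81
tail pad 1 to reach multiple of 2
total 82 bytes, alignment 2
data bytes 80, size 82 → padding 2

2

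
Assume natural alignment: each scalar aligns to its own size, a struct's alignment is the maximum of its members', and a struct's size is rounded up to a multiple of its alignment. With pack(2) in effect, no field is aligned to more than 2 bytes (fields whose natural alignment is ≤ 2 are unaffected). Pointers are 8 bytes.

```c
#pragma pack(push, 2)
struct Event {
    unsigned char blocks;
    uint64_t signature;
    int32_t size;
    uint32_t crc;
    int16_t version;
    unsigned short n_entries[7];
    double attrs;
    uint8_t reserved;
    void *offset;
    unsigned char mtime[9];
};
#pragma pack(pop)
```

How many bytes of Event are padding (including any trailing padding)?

blocks at 0 (size 1, align 1) → ends 1
pad 1 to align 2 for signature
signature at 2 (size 8, align 2) → ends 10
size at 10 (size 4, align 2) → ends 14
crc at 14 (size 4, align 2) → ends 18
version at 18 (size 2, align 2) → ends 20
n_entries at 20 (size 14, align 2) → ends 34
attrs at 34 (size 8, align 2) → ends 42
reserved at 42 (size 1, align 1) → ends 43
pad 1 to align 2 for offset
offset at 44 (size 8, align 2) → ends 52
mtime at 52 (size 9, align 1) → ends 61
tail pad 1 to reach multiple of 2
total 62 bytes, alignment 2
data bytes 59, size 62 → padding 3

3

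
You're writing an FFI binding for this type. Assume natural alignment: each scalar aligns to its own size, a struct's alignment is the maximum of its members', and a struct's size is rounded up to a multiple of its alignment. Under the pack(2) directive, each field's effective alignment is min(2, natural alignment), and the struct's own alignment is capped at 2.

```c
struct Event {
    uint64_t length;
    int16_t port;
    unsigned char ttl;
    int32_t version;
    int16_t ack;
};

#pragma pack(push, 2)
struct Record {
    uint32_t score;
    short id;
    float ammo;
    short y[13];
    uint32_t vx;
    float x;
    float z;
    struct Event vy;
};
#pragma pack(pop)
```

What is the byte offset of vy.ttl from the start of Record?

58

Event: @0: length [8B, align 8] → 8; @8: port [2B, align 2] → 10; @10: ttl [1B, align 1] → 11; +1 pad (align 4); @12: version [4B, align 4] → 16; @16: ack [2B, align 2] → 18; +6 tail pad (align 8); size 24, align 8
@0: score [4B, align 2] → 4
@4: id [2B, align 2] → 6
@6: ammo [4B, align 2] → 10
@10: y [26B, align 2] → 36
@36: vx [4B, align 2] → 40
@40: x [4B, align 2] → 44
@44: z [4B, align 2] → 48
@48: vy [24B, align 2] → 72
within Event: ttl at 10
48 + 10 = 58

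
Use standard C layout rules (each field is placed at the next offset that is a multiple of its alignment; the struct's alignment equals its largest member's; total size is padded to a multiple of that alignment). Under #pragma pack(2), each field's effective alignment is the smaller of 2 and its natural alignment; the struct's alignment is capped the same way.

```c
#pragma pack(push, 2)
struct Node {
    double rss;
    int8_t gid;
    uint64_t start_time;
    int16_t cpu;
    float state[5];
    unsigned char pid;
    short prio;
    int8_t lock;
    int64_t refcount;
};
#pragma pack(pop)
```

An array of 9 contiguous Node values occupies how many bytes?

0..8  rss  (8B, 2-aligned)
8..9  gid  (1B, 1-aligned)
9..10  -- padding (1B)
10..18  start_time  (8B, 2-aligned)
18..20  cpu  (2B, 2-aligned)
20..40  state  (20B, 2-aligned)
40..41  pid  (1B, 1-aligned)
41..42  -- padding (1B)
42..44  prio  (2B, 2-aligned)
44..45  lock  (1B, 1-aligned)
45..46  -- padding (1B)
46..54  refcount  (8B, 2-aligned)
sizeof = 54, alignof = 2
array of 9: 9 × 54 = 486

486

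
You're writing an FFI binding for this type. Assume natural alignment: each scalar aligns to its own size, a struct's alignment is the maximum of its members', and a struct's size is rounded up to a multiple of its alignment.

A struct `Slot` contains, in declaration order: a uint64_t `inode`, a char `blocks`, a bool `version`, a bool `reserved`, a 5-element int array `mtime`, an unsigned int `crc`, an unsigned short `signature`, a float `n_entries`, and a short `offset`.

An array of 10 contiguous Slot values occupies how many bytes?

480

inode at 0 (size 8, align 8) → ends 8
blocks at 8 (size 1, align 1) → ends 9
version at 9 (size 1, align 1) → ends 10
reserved at 10 (size 1, align 1) → ends 11
pad 1 to align 4 for mtime
mtime at 12 (size 20, align 4) → ends 32
crc at 32 (size 4, align 4) → ends 36
signature at 36 (size 2, align 2) → ends 38
pad 2 to align 4 for n_entries
n_entries at 40 (size 4, align 4) → ends 44
offset at 44 (size 2, align 2) → ends 46
tail pad 2 to reach multiple of 8
total 48 bytes, alignment 8
array of 10: 10 × 48 = 480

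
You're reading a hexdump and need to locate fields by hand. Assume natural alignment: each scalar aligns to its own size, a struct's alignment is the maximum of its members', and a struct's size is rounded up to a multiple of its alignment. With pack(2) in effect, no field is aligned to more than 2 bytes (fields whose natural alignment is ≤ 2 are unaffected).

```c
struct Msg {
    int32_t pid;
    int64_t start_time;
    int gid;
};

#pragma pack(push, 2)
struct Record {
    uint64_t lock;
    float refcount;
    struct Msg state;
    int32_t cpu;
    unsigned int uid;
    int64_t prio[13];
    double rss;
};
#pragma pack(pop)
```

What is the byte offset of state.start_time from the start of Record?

Msg: 0..4  pid  (4B, 4-aligned); 4..8  -- padding (4B); 8..16  start_time  (8B, 8-aligned); 16..20  gid  (4B, 4-aligned); 20..24  -- tail padding (4B); sizeof = 24, alignof = 8
0..8  lock  (8B, 2-aligned)
8..12  refcount  (4B, 2-aligned)
12..36  state  (24B, 2-aligned)
within Msg: start_time at 8
12 + 8 = 20

20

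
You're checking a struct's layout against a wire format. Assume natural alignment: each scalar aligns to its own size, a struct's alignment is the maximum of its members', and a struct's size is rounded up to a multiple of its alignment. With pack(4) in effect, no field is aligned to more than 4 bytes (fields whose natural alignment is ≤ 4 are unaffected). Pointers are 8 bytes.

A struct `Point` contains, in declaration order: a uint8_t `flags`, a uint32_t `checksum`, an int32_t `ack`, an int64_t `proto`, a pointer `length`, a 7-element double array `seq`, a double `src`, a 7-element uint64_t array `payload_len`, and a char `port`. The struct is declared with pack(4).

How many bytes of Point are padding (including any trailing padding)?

6

0..1  flags  (1B, 1-aligned)
1..4  -- padding (3B)
4..8  checksum  (4B, 4-aligned)
8..12  ack  (4B, 4-aligned)
12..20  proto  (8B, 4-aligned)
20..28  length  (8B, 4-aligned)
28..84  seq  (56B, 4-aligned)
84..92  src  (8B, 4-aligned)
92..148  payload_len  (56B, 4-aligned)
148..149  port  (1B, 1-aligned)
149..152  -- tail padding (3B)
sizeof = 152, alignof = 4
data bytes 146, size 152 → padding 6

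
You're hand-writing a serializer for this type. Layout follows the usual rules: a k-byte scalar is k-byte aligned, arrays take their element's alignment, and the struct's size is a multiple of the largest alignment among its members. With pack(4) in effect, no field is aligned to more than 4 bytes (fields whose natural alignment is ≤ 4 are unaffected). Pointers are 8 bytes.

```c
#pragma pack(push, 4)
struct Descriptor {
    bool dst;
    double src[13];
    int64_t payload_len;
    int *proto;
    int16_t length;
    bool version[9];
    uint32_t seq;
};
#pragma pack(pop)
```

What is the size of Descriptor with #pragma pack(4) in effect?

140

@0: dst [1B, align 1] → 1
+3 pad (align 4)
@4: src [104B, align 4] → 108
@108: payload_len [8B, align 4] → 116
@116: proto [8B, align 4] → 124
@124: length [2B, align 2] → 126
@126: version [9B, align 1] → 135
+1 pad (align 4)
@136: seq [4B, align 4] → 140
size 140, align 4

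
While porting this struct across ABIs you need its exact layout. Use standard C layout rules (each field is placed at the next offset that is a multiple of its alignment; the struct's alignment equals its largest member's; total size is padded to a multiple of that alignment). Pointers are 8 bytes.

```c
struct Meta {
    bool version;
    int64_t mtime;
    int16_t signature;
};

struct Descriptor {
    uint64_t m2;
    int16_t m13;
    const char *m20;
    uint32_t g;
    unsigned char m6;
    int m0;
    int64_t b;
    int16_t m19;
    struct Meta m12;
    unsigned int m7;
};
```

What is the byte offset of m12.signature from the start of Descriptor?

Meta: @0: version [1B, align 1] → 1; +7 pad (align 8); @8: mtime [8B, align 8] → 16; @16: signature [2B, align 2] → 18; +6 tail pad (align 8); size 24, align 8
@0: m2 [8B, align 8] → 8
@8: m13 [2B, align 2] → 10
+6 pad (align 8)
@16: m20 [8B, align 8] → 24
@24: g [4B, align 4] → 28
@28: m6 [1B, align 1] → 29
+3 pad (align 4)
@32: m0 [4B, align 4] → 36
+4 pad (align 8)
@40: b [8B, align 8] → 48
@48: m19 [2B, align 2] → 50
+6 pad (align 8)
@56: m12 [24B, align 8] → 80
within Meta: signature at 16
56 + 16 = 72

72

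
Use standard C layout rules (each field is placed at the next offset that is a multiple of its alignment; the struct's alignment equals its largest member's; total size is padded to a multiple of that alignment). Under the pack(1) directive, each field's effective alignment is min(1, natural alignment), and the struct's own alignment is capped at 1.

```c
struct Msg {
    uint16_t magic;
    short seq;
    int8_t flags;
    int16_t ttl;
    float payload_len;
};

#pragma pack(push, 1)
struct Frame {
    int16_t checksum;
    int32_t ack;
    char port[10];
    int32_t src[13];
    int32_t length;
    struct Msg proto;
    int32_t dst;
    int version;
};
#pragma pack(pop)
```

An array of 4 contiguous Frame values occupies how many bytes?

Msg: @0: magic [2B, align 2] → 2; @2: seq [2B, align 2] → 4; @4: flags [1B, align 1] → 5; +1 pad (align 2); @6: ttl [2B, align 2] → 8; @8: payload_len [4B, align 4] → 12; size 12, align 4
@0: checksum [2B, align 1] → 2
@2: ack [4B, align 1] → 6
@6: port [10B, align 1] → 16
@16: src [52B, align 1] → 68
@68: length [4B, align 1] → 72
@72: proto [12B, align 1] → 84
@84: dst [4B, align 1] → 88
@88: version [4B, align 1] → 92
size 92, align 1
array of 4: 4 × 92 = 368

368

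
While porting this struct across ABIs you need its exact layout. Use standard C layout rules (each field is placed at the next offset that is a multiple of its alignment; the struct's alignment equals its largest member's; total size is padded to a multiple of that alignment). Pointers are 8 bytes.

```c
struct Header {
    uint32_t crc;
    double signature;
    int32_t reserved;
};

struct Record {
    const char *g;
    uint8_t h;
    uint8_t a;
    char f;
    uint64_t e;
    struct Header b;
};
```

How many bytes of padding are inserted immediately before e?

Header: 0..4  crc  (4B, 4-aligned); 4..8  -- padding (4B); 8..16  signature  (8B, 8-aligned); 16..20  reserved  (4B, 4-aligned); 20..24  -- tail padding (4B); sizeof = 24, alignof = 8
0..8  g  (8B, 8-aligned)
8..9  h  (1B, 1-aligned)
9..10  a  (1B, 1-aligned)
10..11  f  (1B, 1-aligned)
11..16  -- padding (5B)
16..24  e  (8B, 8-aligned)

5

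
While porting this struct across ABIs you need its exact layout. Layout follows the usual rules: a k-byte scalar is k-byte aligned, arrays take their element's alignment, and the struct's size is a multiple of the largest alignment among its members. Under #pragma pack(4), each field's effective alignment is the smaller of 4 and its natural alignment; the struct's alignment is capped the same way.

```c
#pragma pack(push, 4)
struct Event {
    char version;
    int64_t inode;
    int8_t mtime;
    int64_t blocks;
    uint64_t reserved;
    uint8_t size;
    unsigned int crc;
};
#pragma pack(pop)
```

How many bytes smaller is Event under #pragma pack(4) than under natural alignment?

8

natural layout:
  version at 0 (size 1, align 1) → ends 1
  pad 7 to align 8 for inode
  inode at 8 (size 8, align 8) → ends 16
  mtime at 16 (size 1, align 1) → ends 17
  pad 7 to align 8 for blocks
  blocks at 24 (size 8, align 8) → ends 32
  reserved at 32 (size 8, align 8) → ends 40
  size at 40 (size 1, align 1) → ends 41
  pad 3 to align 4 for crc
  crc at 44 (size 4, align 4) → ends 48
  total 48 bytes, alignment 8
packed(4) layout:
  version at 0 (size 1, align 1) → ends 1
  pad 3 to align 4 for inode
  inode at 4 (size 8, align 4) → ends 12
  mtime at 12 (size 1, align 1) → ends 13
  pad 3 to align 4 for blocks
  blocks at 16 (size 8, align 4) → ends 24
  reserved at 24 (size 8, align 4) → ends 32
  size at 32 (size 1, align 1) → ends 33
  pad 3 to align 4 for crc
  crc at 36 (size 4, align 4) → ends 40
  total 40 bytes, alignment 4
48 − 40 = 8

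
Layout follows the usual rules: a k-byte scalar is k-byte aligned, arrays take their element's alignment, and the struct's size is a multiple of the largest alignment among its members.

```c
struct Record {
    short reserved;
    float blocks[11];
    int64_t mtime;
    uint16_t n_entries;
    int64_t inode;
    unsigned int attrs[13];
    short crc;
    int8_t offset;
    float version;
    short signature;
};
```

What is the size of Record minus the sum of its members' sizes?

0..2  reserved  (2B, 2-aligned)
2..4  -- padding (2B)
4..48  blocks  (44B, 4-aligned)
48..56  mtime  (8B, 8-aligned)
56..58  n_entries  (2B, 2-aligned)
58..64  -- padding (6B)
64..72  inode  (8B, 8-aligned)
72..124  attrs  (52B, 4-aligned)
124..126  crc  (2B, 2-aligned)
126..127  offset  (1B, 1-aligned)
127..128  -- padding (1B)
128..132  version  (4B, 4-aligned)
132..134  signature  (2B, 2-aligned)
134..136  -- tail padding (2B)
sizeof = 136, alignof = 8
data bytes 125, size 136 → padding 11

11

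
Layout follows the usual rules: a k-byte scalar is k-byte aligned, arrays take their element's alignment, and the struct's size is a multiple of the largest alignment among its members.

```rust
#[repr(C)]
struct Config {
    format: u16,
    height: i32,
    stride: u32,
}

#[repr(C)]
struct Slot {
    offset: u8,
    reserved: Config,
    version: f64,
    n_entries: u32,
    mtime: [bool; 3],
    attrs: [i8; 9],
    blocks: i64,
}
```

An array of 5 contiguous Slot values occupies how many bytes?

Config: @0: format [2B, align 2] → 2; +2 pad (align 4); @4: height [4B, align 4] → 8; @8: stride [4B, align 4] → 12; size 12, align 4
@0: offset [1B, align 1] → 1
+3 pad (align 4)
@4: reserved [12B, align 4] → 16
@16: version [8B, align 8] → 24
@24: n_entries [4B, align 4] → 28
@28: mtime [3B, align 1] → 31
@31: attrs [9B, align 1] → 40
@40: blocks [8B, align 8] → 48
size 48, align 8
array of 5: 5 × 48 = 240

240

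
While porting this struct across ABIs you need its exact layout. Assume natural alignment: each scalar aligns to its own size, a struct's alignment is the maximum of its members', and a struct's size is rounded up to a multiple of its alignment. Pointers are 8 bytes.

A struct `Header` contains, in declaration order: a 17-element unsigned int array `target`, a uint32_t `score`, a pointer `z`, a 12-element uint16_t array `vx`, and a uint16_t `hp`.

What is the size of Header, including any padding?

112 bytes

@0: target [68B, align 4] → 68
@68: score [4B, align 4] → 72
@72: z [8B, align 8] → 80
@80: vx [24B, align 2] → 104
@104: hp [2B, align 2] → 106
+6 tail pad (align 8)
size 112, align 8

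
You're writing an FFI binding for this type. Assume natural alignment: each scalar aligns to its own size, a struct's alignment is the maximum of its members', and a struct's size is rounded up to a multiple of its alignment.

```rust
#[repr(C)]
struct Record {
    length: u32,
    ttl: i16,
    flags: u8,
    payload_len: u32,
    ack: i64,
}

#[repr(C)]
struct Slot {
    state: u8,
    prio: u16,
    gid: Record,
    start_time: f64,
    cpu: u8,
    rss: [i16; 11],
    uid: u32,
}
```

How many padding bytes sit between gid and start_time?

Record: @0: length [4B, align 4] → 4; @4: ttl [2B, align 2] → 6; @6: flags [1B, align 1] → 7; +1 pad (align 4); @8: payload_len [4B, align 4] → 12; +4 pad (align 8); @16: ack [8B, align 8] → 24; size 24, align 8
@0: state [1B, align 1] → 1
+1 pad (align 2)
@2: prio [2B, align 2] → 4
+4 pad (align 8)
@8: gid [24B, align 8] → 32
@32: start_time [8B, align 8] → 40

0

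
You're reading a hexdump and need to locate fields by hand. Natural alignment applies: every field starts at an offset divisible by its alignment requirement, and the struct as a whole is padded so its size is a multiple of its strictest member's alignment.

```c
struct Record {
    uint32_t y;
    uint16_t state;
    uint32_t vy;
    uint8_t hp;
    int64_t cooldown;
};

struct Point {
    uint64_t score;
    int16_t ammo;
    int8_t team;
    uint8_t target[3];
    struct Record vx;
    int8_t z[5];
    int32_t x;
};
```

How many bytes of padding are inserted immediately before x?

Record: @0: y [4B, align 4] → 4; @4: state [2B, align 2] → 6; +2 pad (align 4); @8: vy [4B, align 4] → 12; @12: hp [1B, align 1] → 13; +3 pad (align 8); @16: cooldown [8B, align 8] → 24; size 24, align 8
@0: score [8B, align 8] → 8
@8: ammo [2B, align 2] → 10
@10: team [1B, align 1] → 11
@11: target [3B, align 1] → 14
+2 pad (align 8)
@16: vx [24B, align 8] → 40
@40: z [5B, align 1] → 45
+3 pad (align 4)
@48: x [4B, align 4] → 52

3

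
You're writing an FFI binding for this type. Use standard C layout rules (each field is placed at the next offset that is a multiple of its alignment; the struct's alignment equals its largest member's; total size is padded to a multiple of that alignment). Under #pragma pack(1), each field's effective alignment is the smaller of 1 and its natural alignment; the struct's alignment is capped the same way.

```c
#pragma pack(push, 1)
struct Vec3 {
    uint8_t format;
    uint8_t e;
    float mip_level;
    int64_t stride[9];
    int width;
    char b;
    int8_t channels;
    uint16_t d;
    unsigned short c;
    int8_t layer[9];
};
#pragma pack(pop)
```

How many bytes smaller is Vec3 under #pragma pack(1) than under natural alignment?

7

natural layout:
  format at 0 (size 1, align 1) → ends 1
  e at 1 (size 1, align 1) → ends 2
  pad 2 to align 4 for mip_level
  mip_level at 4 (size 4, align 4) → ends 8
  stride at 8 (size 72, align 8) → ends 80
  width at 80 (size 4, align 4) → ends 84
  b at 84 (size 1, align 1) → ends 85
  channels at 85 (size 1, align 1) → ends 86
  d at 86 (size 2, align 2) → ends 88
  c at 88 (size 2, align 2) → ends 90
  layer at 90 (size 9, align 1) → ends 99
  tail pad 5 to reach multiple of 8
  total 104 bytes, alignment 8
packed(1) layout:
  format at 0 (size 1, align 1) → ends 1
  e at 1 (size 1, align 1) → ends 2
  mip_level at 2 (size 4, align 1) → ends 6
  stride at 6 (size 72, align 1) → ends 78
  width at 78 (size 4, align 1) → ends 82
  b at 82 (size 1, align 1) → ends 83
  channels at 83 (size 1, align 1) → ends 84
  d at 84 (size 2, align 1) → ends 86
  c at 86 (size 2, align 1) → ends 88
  layer at 88 (size 9, align 1) → ends 97
  total 97 bytes, alignment 1
104 − 97 = 7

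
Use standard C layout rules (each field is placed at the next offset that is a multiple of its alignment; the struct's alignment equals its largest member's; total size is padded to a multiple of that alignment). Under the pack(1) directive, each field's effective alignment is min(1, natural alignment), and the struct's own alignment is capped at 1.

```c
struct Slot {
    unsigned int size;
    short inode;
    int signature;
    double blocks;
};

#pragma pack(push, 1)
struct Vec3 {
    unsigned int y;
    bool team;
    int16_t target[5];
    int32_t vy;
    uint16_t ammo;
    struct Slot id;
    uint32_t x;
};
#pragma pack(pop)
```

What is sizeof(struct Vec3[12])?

588

Slot: @0: size [4B, align 4] → 4; @4: inode [2B, align 2] → 6; +2 pad (align 4); @8: signature [4B, align 4] → 12; +4 pad (align 8); @16: blocks [8B, align 8] → 24; size 24, align 8
@0: y [4B, align 1] → 4
@4: team [1B, align 1] → 5
@5: target [10B, align 1] → 15
@15: vy [4B, align 1] → 19
@19: ammo [2B, align 1] → 21
@21: id [24B, align 1] → 45
@45: x [4B, align 1] → 49
size 49, align 1
array of 12: 12 × 49 = 588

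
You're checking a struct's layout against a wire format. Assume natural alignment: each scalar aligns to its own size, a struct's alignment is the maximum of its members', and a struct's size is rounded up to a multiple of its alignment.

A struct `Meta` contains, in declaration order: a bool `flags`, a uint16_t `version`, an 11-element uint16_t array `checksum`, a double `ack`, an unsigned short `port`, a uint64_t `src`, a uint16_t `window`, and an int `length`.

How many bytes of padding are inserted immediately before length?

2

@0: flags [1B, align 1] → 1
+1 pad (align 2)
@2: version [2B, align 2] → 4
@4: checksum [22B, align 2] → 26
+6 pad (align 8)
@32: ack [8B, align 8] → 40
@40: port [2B, align 2] → 42
+6 pad (align 8)
@48: src [8B, align 8] → 56
@56: window [2B, align 2] → 58
+2 pad (align 4)
@60: length [4B, align 4] → 64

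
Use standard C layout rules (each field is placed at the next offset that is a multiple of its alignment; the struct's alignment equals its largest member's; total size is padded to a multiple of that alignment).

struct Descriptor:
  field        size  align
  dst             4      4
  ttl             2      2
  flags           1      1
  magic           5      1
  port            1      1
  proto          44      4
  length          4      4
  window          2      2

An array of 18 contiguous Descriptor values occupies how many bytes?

1224

@0: dst [4B, align 4] → 4
@4: ttl [2B, align 2] → 6
@6: flags [1B, align 1] → 7
@7: magic [5B, align 1] → 12
@12: port [1B, align 1] → 13
+3 pad (align 4)
@16: proto [44B, align 4] → 60
@60: length [4B, align 4] → 64
@64: window [2B, align 2] → 66
+2 tail pad (align 4)
size 68, align 4
array of 18: 18 × 68 = 1224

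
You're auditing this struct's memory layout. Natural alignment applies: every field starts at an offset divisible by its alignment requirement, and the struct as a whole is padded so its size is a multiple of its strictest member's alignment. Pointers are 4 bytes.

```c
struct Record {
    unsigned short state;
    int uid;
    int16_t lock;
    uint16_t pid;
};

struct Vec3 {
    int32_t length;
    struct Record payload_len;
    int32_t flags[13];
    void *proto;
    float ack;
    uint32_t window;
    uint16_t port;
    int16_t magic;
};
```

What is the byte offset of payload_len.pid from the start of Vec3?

Record: @0: state [2B, align 2] → 2; +2 pad (align 4); @4: uid [4B, align 4] → 8; @8: lock [2B, align 2] → 10; @10: pid [2B, align 2] → 12; size 12, align 4
@0: length [4B, align 4] → 4
@4: payload_len [12B, align 4] → 16
within Record: pid at 10
4 + 10 = 14

14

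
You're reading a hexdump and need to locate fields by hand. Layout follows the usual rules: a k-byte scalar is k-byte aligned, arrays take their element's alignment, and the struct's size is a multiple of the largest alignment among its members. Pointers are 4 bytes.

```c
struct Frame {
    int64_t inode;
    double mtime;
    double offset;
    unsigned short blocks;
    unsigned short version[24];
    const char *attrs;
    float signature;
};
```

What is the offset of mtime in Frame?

inode at 0 (size 8, align 8) → ends 8
mtime at 8 (size 8, align 8) → ends 16

8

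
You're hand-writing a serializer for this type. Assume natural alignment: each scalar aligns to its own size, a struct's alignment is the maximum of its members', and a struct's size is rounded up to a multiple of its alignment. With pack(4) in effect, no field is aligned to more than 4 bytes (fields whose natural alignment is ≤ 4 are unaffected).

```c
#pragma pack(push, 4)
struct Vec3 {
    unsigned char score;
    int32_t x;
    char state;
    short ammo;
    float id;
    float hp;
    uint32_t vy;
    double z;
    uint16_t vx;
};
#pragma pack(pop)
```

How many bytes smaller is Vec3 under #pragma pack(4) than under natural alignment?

4

natural layout:
  @0: score [1B, align 1] → 1
  +3 pad (align 4)
  @4: x [4B, align 4] → 8
  @8: state [1B, align 1] → 9
  +1 pad (align 2)
  @10: ammo [2B, align 2] → 12
  @12: id [4B, align 4] → 16
  @16: hp [4B, align 4] → 20
  @20: vy [4B, align 4] → 24
  @24: z [8B, align 8] → 32
  @32: vx [2B, align 2] → 34
  +6 tail pad (align 8)
  size 40, align 8
packed(4) layout:
  @0: score [1B, align 1] → 1
  +3 pad (align 4)
  @4: x [4B, align 4] → 8
  @8: state [1B, align 1] → 9
  +1 pad (align 2)
  @10: ammo [2B, align 2] → 12
  @12: id [4B, align 4] → 16
  @16: hp [4B, align 4] → 20
  @20: vy [4B, align 4] → 24
  @24: z [8B, align 4] → 32
  @32: vx [2B, align 2] → 34
  +2 tail pad (align 4)
  size 36, align 4
40 − 36 = 4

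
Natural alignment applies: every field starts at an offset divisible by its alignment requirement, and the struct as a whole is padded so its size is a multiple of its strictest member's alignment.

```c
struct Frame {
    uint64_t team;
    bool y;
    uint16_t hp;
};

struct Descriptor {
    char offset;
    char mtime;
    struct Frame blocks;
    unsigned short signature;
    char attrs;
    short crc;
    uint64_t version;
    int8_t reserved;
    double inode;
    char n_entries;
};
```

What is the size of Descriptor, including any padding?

64

Frame: @0: team [8B, align 8] → 8; @8: y [1B, align 1] → 9; +1 pad (align 2); @10: hp [2B, align 2] → 12; +4 tail pad (align 8); size 16, align 8
@0: offset [1B, align 1] → 1
@1: mtime [1B, align 1] → 2
+6 pad (align 8)
@8: blocks [16B, align 8] → 24
@24: signature [2B, align 2] → 26
@26: attrs [1B, align 1] → 27
+1 pad (align 2)
@28: crc [2B, align 2] → 30
+2 pad (align 8)
@32: version [8B, align 8] → 40
@40: reserved [1B, align 1] → 41
+7 pad (align 8)
@48: inode [8B, align 8] → 56
@56: n_entries [1B, align 1] → 57
+7 tail pad (align 8)
size 64, align 8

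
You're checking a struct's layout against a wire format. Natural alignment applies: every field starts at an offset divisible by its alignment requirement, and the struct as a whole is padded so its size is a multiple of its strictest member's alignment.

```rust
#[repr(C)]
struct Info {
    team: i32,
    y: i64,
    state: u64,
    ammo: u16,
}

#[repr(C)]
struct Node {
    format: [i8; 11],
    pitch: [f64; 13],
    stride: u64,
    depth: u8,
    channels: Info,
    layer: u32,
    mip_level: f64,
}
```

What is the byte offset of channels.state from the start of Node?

152

Info: 0..4  team  (4B, 4-aligned); 4..8  -- padding (4B); 8..16  y  (8B, 8-aligned); 16..24  state  (8B, 8-aligned); 24..26  ammo  (2B, 2-aligned); 26..32  -- tail padding (6B); sizeof = 32, alignof = 8
0..11  format  (11B, 1-aligned)
11..16  -- padding (5B)
16..120  pitch  (104B, 8-aligned)
120..128  stride  (8B, 8-aligned)
128..129  depth  (1B, 1-aligned)
129..136  -- padding (7B)
136..168  channels  (32B, 8-aligned)
within Info: state at 16
136 + 16 = 152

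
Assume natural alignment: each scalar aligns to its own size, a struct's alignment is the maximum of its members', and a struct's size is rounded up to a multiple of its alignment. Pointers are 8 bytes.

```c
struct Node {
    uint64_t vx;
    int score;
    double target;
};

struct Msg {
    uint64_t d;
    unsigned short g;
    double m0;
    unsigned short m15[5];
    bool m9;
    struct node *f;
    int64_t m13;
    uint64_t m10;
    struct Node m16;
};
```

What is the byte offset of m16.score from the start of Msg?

72

Node: 0..8  vx  (8B, 8-aligned); 8..12  score  (4B, 4-aligned); 12..16  -- padding (4B); 16..24  target  (8B, 8-aligned); sizeof = 24, alignof = 8
0..8  d  (8B, 8-aligned)
8..10  g  (2B, 2-aligned)
10..16  -- padding (6B)
16..24  m0  (8B, 8-aligned)
24..34  m15  (10B, 2-aligned)
34..35  m9  (1B, 1-aligned)
35..40  -- padding (5B)
40..48  f  (8B, 8-aligned)
48..56  m13  (8B, 8-aligned)
56..64  m10  (8B, 8-aligned)
64..88  m16  (24B, 8-aligned)
within Node: score at 8
64 + 8 = 72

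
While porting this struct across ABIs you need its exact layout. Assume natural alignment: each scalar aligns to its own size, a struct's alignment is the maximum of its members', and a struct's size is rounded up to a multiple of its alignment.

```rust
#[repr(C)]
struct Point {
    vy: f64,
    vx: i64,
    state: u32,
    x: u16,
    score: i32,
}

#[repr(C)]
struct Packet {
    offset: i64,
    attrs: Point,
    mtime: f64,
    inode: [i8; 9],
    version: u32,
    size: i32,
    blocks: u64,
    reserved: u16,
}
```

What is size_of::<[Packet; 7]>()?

616

Point: vy at 0 (size 8, align 8) → ends 8; vx at 8 (size 8, align 8) → ends 16; state at 16 (size 4, align 4) → ends 20; x at 20 (size 2, align 2) → ends 22; pad 2 to align 4 for score; score at 24 (size 4, align 4) → ends 28; tail pad 4 to reach multiple of 8; total 32 bytes, alignment 8
offset at 0 (size 8, align 8) → ends 8
attrs at 8 (size 32, align 8) → ends 40
mtime at 40 (size 8, align 8) → ends 48
inode at 48 (size 9, align 1) → ends 57
pad 3 to align 4 for version
version at 60 (size 4, align 4) → ends 64
size at 64 (size 4, align 4) → ends 68
pad 4 to align 8 for blocks
blocks at 72 (size 8, align 8) → ends 80
reserved at 80 (size 2, align 2) → ends 82
tail pad 6 to reach multiple of 8
total 88 bytes, alignment 8
array of 7: 7 × 88 = 616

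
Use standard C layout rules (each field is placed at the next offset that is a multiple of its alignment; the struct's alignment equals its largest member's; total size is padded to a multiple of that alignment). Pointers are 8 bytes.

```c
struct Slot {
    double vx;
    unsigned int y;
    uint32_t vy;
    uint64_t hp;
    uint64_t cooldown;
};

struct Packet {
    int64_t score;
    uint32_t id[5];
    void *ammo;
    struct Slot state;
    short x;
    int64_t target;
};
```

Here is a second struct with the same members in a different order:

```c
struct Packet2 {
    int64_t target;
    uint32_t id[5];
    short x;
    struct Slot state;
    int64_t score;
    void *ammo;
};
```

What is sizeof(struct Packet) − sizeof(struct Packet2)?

8

Slot: vx at 0 (size 8, align 8) → ends 8; y at 8 (size 4, align 4) → ends 12; vy at 12 (size 4, align 4) → ends 16; hp at 16 (size 8, align 8) → ends 24; cooldown at 24 (size 8, align 8) → ends 32; total 32 bytes, alignment 8
score at 0 (size 8, align 8) → ends 8
id at 8 (size 20, align 4) → ends 28
pad 4 to align 8 for ammo
ammo at 32 (size 8, align 8) → ends 40
state at 40 (size 32, align 8) → ends 72
x at 72 (size 2, align 2) → ends 74
pad 6 to align 8 for target
target at 80 (size 8, align 8) → ends 88
total 88 bytes, alignment 8
— Packet2 —
target at 0 (size 8, align 8) → ends 8
id at 8 (size 20, align 4) → ends 28
x at 28 (size 2, align 2) → ends 30
pad 2 to align 8 for state
state at 32 (size 32, align 8) → ends 64
score at 64 (size 8, align 8) → ends 72
ammo at 72 (size 8, align 8) → ends 80
total 80 bytes, alignment 8
88 − 80 = 8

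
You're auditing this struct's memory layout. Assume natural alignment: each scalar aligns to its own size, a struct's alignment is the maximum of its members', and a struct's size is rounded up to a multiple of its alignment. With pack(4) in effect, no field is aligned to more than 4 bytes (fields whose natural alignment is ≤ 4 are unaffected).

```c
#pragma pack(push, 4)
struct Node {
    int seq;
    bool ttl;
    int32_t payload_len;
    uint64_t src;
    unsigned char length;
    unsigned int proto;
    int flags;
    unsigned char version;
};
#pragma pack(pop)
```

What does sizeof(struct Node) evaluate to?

36 bytes

seq at 0 (size 4, align 4) → ends 4
ttl at 4 (size 1, align 1) → ends 5
pad 3 to align 4 for payload_len
payload_len at 8 (size 4, align 4) → ends 12
src at 12 (size 8, align 4) → ends 20
length at 20 (size 1, align 1) → ends 21
pad 3 to align 4 for proto
proto at 24 (size 4, align 4) → ends 28
flags at 28 (size 4, align 4) → ends 32
version at 32 (size 1, align 1) → ends 33
tail pad 3 to reach multiple of 4
total 36 bytes, alignment 4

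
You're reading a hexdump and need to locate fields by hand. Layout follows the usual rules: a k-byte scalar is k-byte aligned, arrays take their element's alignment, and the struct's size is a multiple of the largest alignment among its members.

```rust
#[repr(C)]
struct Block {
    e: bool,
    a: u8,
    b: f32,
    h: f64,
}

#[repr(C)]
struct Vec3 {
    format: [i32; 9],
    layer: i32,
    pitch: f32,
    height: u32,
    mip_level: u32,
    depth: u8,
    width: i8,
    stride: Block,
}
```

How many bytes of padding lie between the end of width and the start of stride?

Block: @0: e [1B, align 1] → 1; @1: a [1B, align 1] → 2; +2 pad (align 4); @4: b [4B, align 4] → 8; @8: h [8B, align 8] → 16; size 16, align 8
@0: format [36B, align 4] → 36
@36: layer [4B, align 4] → 40
@40: pitch [4B, align 4] → 44
@44: height [4B, align 4] → 48
@48: mip_level [4B, align 4] → 52
@52: depth [1B, align 1] → 53
@53: width [1B, align 1] → 54
+2 pad (align 8)
@56: stride [16B, align 8] → 72

2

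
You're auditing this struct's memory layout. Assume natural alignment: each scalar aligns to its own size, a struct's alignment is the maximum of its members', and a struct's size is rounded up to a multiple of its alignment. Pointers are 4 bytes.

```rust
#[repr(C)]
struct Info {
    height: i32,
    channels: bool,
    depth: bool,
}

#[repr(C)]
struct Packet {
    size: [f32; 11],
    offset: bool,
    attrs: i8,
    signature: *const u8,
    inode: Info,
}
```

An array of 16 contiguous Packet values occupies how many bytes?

Info: 0..4  height  (4B, 4-aligned); 4..5  channels  (1B, 1-aligned); 5..6  depth  (1B, 1-aligned); 6..8  -- tail padding (2B); sizeof = 8, alignof = 4
0..44  size  (44B, 4-aligned)
44..45  offset  (1B, 1-aligned)
45..46  attrs  (1B, 1-aligned)
46..48  -- padding (2B)
48..52  signature  (4B, 4-aligned)
52..60  inode  (8B, 4-aligned)
sizeof = 60, alignof = 4
array of 16: 16 × 60 = 960

960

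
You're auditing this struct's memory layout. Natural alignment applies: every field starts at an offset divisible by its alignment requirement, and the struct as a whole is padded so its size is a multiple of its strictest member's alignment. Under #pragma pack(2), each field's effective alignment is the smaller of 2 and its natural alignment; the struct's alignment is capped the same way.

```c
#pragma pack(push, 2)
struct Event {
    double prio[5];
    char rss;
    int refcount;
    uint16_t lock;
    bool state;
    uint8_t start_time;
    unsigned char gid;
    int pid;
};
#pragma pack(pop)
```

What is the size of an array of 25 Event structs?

prio at 0 (size 40, align 2) → ends 40
rss at 40 (size 1, align 1) → ends 41
pad 1 to align 2 for refcount
refcount at 42 (size 4, align 2) → ends 46
lock at 46 (size 2, align 2) → ends 48
state at 48 (size 1, align 1) → ends 49
start_time at 49 (size 1, align 1) → ends 50
gid at 50 (size 1, align 1) → ends 51
pad 1 to align 2 for pid
pid at 52 (size 4, align 2) → ends 56
total 56 bytes, alignment 2
array of 25: 25 × 56 = 1400

1400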